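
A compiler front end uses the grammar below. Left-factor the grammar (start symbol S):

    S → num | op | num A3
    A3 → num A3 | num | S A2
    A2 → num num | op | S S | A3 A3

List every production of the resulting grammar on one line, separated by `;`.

S → op | num S'; A3 → S A2 | num A3'; A2 → num num | op | S S | A3 A3; S' → ε | A3; A3' → A3 | ε

S has alternatives sharing prefix 'num': factor to S → num S' with S' → ε | A3.
A3 has alternatives sharing prefix 'num': factor to A3 → num A3' with A3' → A3 | ε.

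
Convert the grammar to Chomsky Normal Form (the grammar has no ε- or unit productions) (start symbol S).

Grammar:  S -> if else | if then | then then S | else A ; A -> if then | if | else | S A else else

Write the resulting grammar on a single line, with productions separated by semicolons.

Introduce a nonterminal for each terminal appearing in a rule of length ≥ 2: X1 → if, X2 → else, X3 → then.
Binarize each right-hand side of length ≥ 3 by chaining fresh nonterminals (Y1, Y2, …): affected rules were S → X3 X3 S; A → S A X2 X2.

S -> X1 X2 | X1 X3 | X3 Y1 | X2 A; A -> X1 X3 | if | else | S Y2; X1 -> if; X2 -> else; X3 -> then; Y1 -> X3 S; Y2 -> A Y3; Y3 -> X2 X2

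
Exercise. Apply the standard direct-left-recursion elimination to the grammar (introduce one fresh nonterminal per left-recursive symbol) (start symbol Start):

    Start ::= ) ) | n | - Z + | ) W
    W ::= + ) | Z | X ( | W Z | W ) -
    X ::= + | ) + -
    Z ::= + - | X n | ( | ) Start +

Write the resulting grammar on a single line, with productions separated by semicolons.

Start ::= ) ) | n | - Z + | ) W; W ::= + ) W1 | Z W1 | X ( W1; X ::= + | ) + -; Z ::= + - | X n | ( | ) Start +; W1 ::= Z W1 | ) - W1 | ε

W is directly left-recursive.
For W: α = {Z, ) -}, β = {+ ), Z, X (}. Rewrite as W → β W1 and W1 → α W1 | ε.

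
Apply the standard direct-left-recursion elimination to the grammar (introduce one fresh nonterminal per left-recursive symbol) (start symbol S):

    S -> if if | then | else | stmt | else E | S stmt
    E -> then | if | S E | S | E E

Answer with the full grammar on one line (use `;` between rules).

S, E are directly left-recursive.
For S: α = {stmt}, β = {if if, then, else, stmt, else E}. Rewrite as S → β S' and S' → α S' | ε.
For E: α = {E}, β = {then, if, S E, S}. Rewrite as E → β E' and E' → α E' | ε.

S -> if if S' | then S' | else S' | stmt S' | else E S'; E -> then E' | if E' | S E E' | S E'; S' -> stmt S' | eps; E' -> E E' | eps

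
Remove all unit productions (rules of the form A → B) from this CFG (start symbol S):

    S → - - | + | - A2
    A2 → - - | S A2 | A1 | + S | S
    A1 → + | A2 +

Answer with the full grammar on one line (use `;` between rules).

S → - - | + | - A2; A2 → - - | S A2 | + S | + | A2 + | - A2; A1 → + | A2 +

Unit pairs: A2 ⇒* {A1, S}.
For every A with A ⇒* B via unit rules, add B's non-unit alternatives to A; then delete every rule of the form X → Y.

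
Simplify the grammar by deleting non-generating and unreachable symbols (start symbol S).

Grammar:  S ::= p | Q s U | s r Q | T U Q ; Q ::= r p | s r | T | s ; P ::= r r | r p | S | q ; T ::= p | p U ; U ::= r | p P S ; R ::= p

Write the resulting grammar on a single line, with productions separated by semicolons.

Generating nonterminals: {P, Q, R, S, T, U}.
Reachable from S after that: {P, Q, S, T, U}.
Removed useless symbols: {R} and every production mentioning them.

S ::= p | Q s U | s r Q | T U Q; Q ::= r p | s r | T | s; P ::= r r | r p | S | q; T ::= p | p U; U ::= r | p P S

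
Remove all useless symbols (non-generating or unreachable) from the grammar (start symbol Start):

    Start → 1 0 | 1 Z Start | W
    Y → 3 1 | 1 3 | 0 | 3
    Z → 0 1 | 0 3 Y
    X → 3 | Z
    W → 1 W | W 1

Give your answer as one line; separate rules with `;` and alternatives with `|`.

Generating nonterminals: {Start, X, Y, Z}.
Reachable from Start after that: {Start, Y, Z}.
Removed useless symbols: {W, X} and every production mentioning them.

Start → 1 0 | 1 Z Start; Y → 3 1 | 1 3 | 0 | 3; Z → 0 1 | 0 3 Y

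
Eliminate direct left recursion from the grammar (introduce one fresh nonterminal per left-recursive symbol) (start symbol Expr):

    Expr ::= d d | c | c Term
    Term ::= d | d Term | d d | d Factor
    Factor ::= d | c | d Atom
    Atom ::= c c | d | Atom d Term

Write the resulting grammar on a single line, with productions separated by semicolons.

Expr ::= d d | c | c Term; Term ::= d | d Term | d d | d Factor; Factor ::= d | c | d Atom; Atom ::= c c Atom1 | d Atom1; Atom1 ::= d Term Atom1 | ε

Directly left-recursive nonterminal: Atom.
For Atom: α = {d Term}, β = {c c, d}. Rewrite as Atom → β Atom1 and Atom1 → α Atom1 | ε.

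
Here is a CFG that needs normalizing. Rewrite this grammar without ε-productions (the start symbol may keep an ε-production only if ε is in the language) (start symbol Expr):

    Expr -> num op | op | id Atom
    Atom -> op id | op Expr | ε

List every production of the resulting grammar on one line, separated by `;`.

Expr -> num op | op | id Atom | id; Atom -> op id | op Expr

Nullable nonterminals: {Atom}.
ε ∉ L(G), so no ε-production is kept.
For each production, add variants omitting each subset of nullable occurrences: Expr → id Atom gives id Atom | id.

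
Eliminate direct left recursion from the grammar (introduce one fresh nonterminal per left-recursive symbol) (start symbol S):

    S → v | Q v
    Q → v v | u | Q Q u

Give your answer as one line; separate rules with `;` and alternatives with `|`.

S → v | Q v; Q → v v Q' | u Q'; Q' → Q u Q' | ε

Q is directly left-recursive.
For Q: α = {Q u}, β = {v v, u}. Rewrite as Q → β Q' and Q' → α Q' | ε.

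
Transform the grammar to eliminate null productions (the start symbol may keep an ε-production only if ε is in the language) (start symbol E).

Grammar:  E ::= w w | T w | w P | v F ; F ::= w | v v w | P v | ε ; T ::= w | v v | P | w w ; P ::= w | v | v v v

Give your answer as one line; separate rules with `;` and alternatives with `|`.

Nullable set = {F}.
ε ∉ L(G), so no ε-production is kept.
Expand every rule over subsets of its nullable positions: E → v F gives v F | v.

E ::= w w | T w | w P | v F | v; F ::= w | v v w | P v; T ::= w | v v | P | w w; P ::= w | v | v v v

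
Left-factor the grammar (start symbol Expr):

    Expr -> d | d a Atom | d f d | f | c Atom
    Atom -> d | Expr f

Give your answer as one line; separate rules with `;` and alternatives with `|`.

Expr has alternatives sharing prefix 'd': factor to Expr → d Expr1 with Expr1 → ε | a Atom | f d.

Expr -> f | c Atom | d Expr1; Atom -> d | Expr f; Expr1 -> ε | a Atom | f d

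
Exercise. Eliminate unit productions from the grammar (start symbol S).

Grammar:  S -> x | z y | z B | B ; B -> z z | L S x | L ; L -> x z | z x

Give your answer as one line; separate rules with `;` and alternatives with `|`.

S -> x z | z x | z z | L S x | x | z y | z B; B -> x z | z x | z z | L S x; L -> x z | z x

Unit pairs: B ⇒* {L}; S ⇒* {B, L}.
Replace each nonterminal's rules with the union of the non-unit rules of every nonterminal it unit-derives.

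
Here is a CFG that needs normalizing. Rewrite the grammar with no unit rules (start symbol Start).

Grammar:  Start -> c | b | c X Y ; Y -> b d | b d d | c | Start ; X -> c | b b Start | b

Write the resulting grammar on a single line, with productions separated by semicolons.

Unit pairs: Y ⇒* {Start}.
Replace each nonterminal's rules with the union of the non-unit rules of every nonterminal it unit-derives.

Start -> c | b | c X Y; Y -> c | b | c X Y | b d | b d d; X -> c | b b Start | b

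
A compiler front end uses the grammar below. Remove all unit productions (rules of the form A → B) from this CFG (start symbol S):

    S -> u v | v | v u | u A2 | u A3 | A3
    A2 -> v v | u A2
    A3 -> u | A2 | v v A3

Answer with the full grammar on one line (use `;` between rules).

S -> v v | u A2 | u v | v | v u | u A3 | u | v v A3; A2 -> v v | u A2; A3 -> v v | u A2 | u | v v A3

Unit pairs: A3 ⇒* {A2}; S ⇒* {A2, A3}.
For every A with A ⇒* B via unit rules, add B's non-unit alternatives to A; then delete every rule of the form X → Y.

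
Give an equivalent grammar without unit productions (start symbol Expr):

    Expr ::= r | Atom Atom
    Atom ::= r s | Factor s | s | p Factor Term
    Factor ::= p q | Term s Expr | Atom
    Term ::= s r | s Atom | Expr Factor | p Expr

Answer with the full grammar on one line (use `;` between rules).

Expr ::= r | Atom Atom; Atom ::= r s | Factor s | s | p Factor Term; Factor ::= r s | Factor s | s | p Factor Term | p q | Term s Expr; Term ::= s r | s Atom | Expr Factor | p Expr

Unit pairs: Factor ⇒* {Atom}.
For every A with A ⇒* B via unit rules, add B's non-unit alternatives to A; then delete every rule of the form X → Y.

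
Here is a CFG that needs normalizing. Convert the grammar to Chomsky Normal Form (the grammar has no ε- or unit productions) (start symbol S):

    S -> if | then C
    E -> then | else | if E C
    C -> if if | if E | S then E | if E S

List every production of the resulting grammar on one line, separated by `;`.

S -> if | X1 C; E -> then | else | X2 Y1; C -> X2 X2 | X2 E | S Y2 | X2 Y3; X1 -> then; X2 -> if; Y1 -> E C; Y2 -> X1 E; Y3 -> E S

Introduce a nonterminal for each terminal appearing in a rule of length ≥ 2: X1 → then, X2 → if.
Binarize each right-hand side of length ≥ 3 by chaining fresh nonterminals (Y1, Y2, …): affected rules were E → X2 E C; C → S X1 E; C → X2 E S.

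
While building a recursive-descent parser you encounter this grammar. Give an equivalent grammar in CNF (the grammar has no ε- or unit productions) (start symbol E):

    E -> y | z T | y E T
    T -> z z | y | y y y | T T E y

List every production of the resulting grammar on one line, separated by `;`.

E -> y | X1 T | X2 Y1; T -> X1 X1 | y | X2 Y2 | T Y3; X1 -> z; X2 -> y; Y1 -> E T; Y2 -> X2 X2; Y3 -> T Y4; Y4 -> E X2

Introduce a nonterminal for each terminal appearing in a rule of length ≥ 2: X1 → z, X2 → y.
Binarize each right-hand side of length ≥ 3 by chaining fresh nonterminals (Y1, Y2, …): affected rules were E → X2 E T; T → X2 X2 X2; T → T T E X2.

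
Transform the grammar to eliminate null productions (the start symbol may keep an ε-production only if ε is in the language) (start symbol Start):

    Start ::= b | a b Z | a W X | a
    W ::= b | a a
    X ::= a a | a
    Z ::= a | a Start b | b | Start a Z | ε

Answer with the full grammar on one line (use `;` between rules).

Start ::= b | a b Z | a b | a W X | a; W ::= b | a a; X ::= a a | a; Z ::= a | a Start b | b | Start a Z | Start a

Nullable set = {Z}.
ε ∉ L(G), so no ε-production is kept.
Expand every rule over subsets of its nullable positions: Start → a b Z gives a b Z | a b. Z → Start a Z gives Start a Z | Start a.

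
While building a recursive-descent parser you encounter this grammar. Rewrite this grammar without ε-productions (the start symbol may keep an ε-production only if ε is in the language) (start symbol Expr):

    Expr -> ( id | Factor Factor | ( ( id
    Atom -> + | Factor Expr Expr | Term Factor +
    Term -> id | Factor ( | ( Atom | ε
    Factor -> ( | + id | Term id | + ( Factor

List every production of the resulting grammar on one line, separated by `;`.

The nullable symbols are {Term}.
ε ∉ L(G), so no ε-production is kept.
For each production, add variants omitting each subset of nullable occurrences: Atom → Term Factor + gives Term Factor + | Factor +. Factor → Term id gives Term id | id.

Expr -> ( id | Factor Factor | ( ( id; Atom -> + | Factor Expr Expr | Term Factor + | Factor +; Term -> id | Factor ( | ( Atom; Factor -> ( | + id | Term id | id | + ( Factor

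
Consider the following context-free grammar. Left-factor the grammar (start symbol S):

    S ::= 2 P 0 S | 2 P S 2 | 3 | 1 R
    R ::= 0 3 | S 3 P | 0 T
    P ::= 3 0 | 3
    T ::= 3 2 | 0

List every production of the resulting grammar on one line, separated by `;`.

S ::= 3 | 1 R | 2 P S'; R ::= S 3 P | 0 R'; P ::= 3 P'; T ::= 3 2 | 0; S' ::= 0 S | S 2; R' ::= 3 | T; P' ::= 0 | ε

S has alternatives sharing prefix '2 P': factor to S → 2 P S' with S' → 0 S | S 2.
R has alternatives sharing prefix '0': factor to R → 0 R' with R' → 3 | T.
P has alternatives sharing prefix '3': factor to P → 3 P' with P' → 0 | ε.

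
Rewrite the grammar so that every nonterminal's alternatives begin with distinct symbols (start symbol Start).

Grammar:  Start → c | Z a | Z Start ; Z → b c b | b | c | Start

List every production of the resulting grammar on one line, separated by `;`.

Start → c | Z Start1; Z → c | Start | b Z1; Start1 → a | Start; Z1 → c b | ε

Start has alternatives sharing prefix 'Z': factor to Start → Z Start1 with Start1 → a | Start.
Z has alternatives sharing prefix 'b': factor to Z → b Z1 with Z1 → c b | ε.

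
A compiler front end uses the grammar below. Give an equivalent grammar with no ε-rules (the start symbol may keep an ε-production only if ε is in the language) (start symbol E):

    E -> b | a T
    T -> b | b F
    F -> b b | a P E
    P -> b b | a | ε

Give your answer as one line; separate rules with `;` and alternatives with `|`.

Nullable set = {P}.
ε ∉ L(G), so no ε-production is kept.
For each production, add variants omitting each subset of nullable occurrences: F → a P E gives a P E | a E.

E -> b | a T; T -> b | b F; F -> b b | a P E | a E; P -> b b | a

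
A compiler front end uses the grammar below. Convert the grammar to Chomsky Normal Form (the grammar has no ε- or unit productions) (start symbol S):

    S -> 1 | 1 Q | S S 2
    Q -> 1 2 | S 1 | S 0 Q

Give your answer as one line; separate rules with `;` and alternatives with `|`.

S -> 1 | X1 Q | S Y1; Q -> X1 X2 | S X1 | S Y2; X1 -> 1; X2 -> 2; X3 -> 0; Y1 -> S X2; Y2 -> X3 Q

Introduce a nonterminal for each terminal appearing in a rule of length ≥ 2: X1 → 1, X2 → 2, X3 → 0.
Binarize each right-hand side of length ≥ 3 by chaining fresh nonterminals (Y1, Y2, …): affected rules were S → S S X2; Q → S X3 Q.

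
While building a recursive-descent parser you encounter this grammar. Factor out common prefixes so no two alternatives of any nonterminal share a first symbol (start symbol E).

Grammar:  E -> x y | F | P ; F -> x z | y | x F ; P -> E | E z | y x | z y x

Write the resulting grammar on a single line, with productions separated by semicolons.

E -> x y | F | P; F -> y | x F'; P -> y x | z y x | E P'; F' -> z | F; P' -> ε | z

F has alternatives sharing prefix 'x': factor to F → x F' with F' → z | F.
P has alternatives sharing prefix 'E': factor to P → E P' with P' → ε | z.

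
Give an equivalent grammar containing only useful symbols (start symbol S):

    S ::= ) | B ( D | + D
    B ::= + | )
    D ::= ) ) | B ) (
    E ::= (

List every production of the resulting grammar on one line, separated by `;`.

S ::= ) | B ( D | + D; B ::= + | ); D ::= ) ) | B ) (

Generating nonterminals: {B, D, E, S}.
Reachable from S after that: {B, D, S}.
Removed useless symbols: {E} and every production mentioning them.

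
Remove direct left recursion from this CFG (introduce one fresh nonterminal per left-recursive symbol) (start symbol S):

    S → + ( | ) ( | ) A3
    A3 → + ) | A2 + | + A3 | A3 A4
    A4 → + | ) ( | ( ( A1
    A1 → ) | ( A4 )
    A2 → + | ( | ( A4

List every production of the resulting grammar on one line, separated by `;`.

Directly left-recursive nonterminal: A3.
For A3: α = {A4}, β = {+ ), A2 +, + A3}. Rewrite as A3 → β A3' and A3' → α A3' | ε.

S → + ( | ) ( | ) A3; A3 → + ) A3' | A2 + A3' | + A3 A3'; A4 → + | ) ( | ( ( A1; A1 → ) | ( A4 ); A2 → + | ( | ( A4; A3' → A4 A3' | ε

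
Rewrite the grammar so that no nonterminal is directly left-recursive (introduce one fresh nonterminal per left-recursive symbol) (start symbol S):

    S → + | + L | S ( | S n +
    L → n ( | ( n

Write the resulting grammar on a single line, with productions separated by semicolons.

S → + S' | + L S'; L → n ( | ( n; S' → ( S' | n + S' | ε

Directly left-recursive nonterminal: S.
For S: α = {(, n +}, β = {+, + L}. Rewrite as S → β S' and S' → α S' | ε.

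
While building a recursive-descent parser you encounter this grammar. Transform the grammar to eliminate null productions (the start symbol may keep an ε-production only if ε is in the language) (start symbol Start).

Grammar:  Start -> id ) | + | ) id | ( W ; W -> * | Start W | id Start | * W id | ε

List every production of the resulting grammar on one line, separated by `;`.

Start -> id ) | + | ) id | ( W | (; W -> * | Start W | Start | id Start | * W id | * id

The nullable symbols are {W}.
ε ∉ L(G), so no ε-production is kept.
For each production, add variants omitting each subset of nullable occurrences: Start → ( W gives ( W | (. W → Start W gives Start W | Start. W → * W id gives * W id | * id.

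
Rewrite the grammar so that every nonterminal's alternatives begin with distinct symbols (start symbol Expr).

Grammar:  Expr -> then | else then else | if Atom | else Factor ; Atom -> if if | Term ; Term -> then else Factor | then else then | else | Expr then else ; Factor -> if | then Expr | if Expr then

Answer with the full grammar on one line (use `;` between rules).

Expr has alternatives sharing prefix 'else': factor to Expr → else Expr1 with Expr1 → then else | Factor.
Term has alternatives sharing prefix 'then else': factor to Term → then else Term1 with Term1 → Factor | then.
Factor has alternatives sharing prefix 'if': factor to Factor → if Factor1 with Factor1 → ε | Expr then.

Expr -> then | if Atom | else Expr1; Atom -> if if | Term; Term -> else | Expr then else | then else Term1; Factor -> then Expr | if Factor1; Expr1 -> then else | Factor; Term1 -> Factor | then; Factor1 -> ε | Expr then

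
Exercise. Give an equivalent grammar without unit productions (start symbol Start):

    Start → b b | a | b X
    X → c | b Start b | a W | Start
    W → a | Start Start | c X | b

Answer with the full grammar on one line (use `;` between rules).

Start → b b | a | b X; X → b b | a | b X | c | b Start b | a W; W → a | Start Start | c X | b

Unit pairs: X ⇒* {Start}.
Replace each nonterminal's rules with the union of the non-unit rules of every nonterminal it unit-derives.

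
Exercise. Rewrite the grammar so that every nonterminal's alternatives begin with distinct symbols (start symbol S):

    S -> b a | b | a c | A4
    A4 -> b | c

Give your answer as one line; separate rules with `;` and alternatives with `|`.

S has alternatives sharing prefix 'b': factor to S → b S' with S' → a | ε.

S -> a c | A4 | b S'; A4 -> b | c; S' -> a | epsilon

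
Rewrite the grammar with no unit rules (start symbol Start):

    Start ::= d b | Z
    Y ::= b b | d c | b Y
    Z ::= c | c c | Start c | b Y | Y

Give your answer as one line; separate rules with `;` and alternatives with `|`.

Unit pairs: Start ⇒* {Y, Z}; Z ⇒* {Y}.
For each unit pair (A, B), copy every non-unit production of B to A, then drop all unit productions.

Start ::= c | c c | Start c | b Y | d b | b b | d c; Y ::= b b | d c | b Y; Z ::= c | c c | Start c | b Y | b b | d c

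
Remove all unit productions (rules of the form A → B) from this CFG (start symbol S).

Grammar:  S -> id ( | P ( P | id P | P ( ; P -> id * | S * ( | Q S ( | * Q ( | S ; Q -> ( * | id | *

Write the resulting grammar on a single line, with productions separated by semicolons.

Unit pairs: P ⇒* {S}.
For every A with A ⇒* B via unit rules, add B's non-unit alternatives to A; then delete every rule of the form X → Y.

S -> id ( | P ( P | id P | P (; P -> id ( | P ( P | id P | P ( | id * | S * ( | Q S ( | * Q (; Q -> ( * | id | *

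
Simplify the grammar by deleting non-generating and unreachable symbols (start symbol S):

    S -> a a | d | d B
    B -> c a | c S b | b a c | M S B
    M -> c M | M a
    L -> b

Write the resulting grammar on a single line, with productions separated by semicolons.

Generating nonterminals: {B, L, S}.
Reachable from S after that: {B, S}.
Removed useless symbols: {L, M} and every production mentioning them.

S -> a a | d | d B; B -> c a | c S b | b a c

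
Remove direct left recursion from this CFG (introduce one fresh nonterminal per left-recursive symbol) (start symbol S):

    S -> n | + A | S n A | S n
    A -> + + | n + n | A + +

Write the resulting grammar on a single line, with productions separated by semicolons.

Left recursion appears on S, A.
For S: α = {n A, n}, β = {n, + A}. Rewrite as S → β S' and S' → α S' | ε.
For A: α = {+ +}, β = {+ +, n + n}. Rewrite as A → β A' and A' → α A' | ε.

S -> n S' | + A S'; A -> + + A' | n + n A'; S' -> n A S' | n S' | ε; A' -> + + A' | ε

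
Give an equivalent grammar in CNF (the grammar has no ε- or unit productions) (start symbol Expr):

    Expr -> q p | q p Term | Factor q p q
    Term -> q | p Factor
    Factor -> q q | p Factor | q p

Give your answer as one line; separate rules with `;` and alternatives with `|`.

Expr -> X1 X2 | X1 Y1 | Factor Y2; Term -> q | X2 Factor; Factor -> X1 X1 | X2 Factor | X1 X2; X1 -> q; X2 -> p; Y1 -> X2 Term; Y2 -> X1 Y3; Y3 -> X2 X1

Introduce a nonterminal for each terminal appearing in a rule of length ≥ 2: X1 → q, X2 → p.
Binarize each right-hand side of length ≥ 3 by chaining fresh nonterminals (Y1, Y2, …): affected rules were Expr → X1 X2 Term; Expr → Factor X1 X2 X1.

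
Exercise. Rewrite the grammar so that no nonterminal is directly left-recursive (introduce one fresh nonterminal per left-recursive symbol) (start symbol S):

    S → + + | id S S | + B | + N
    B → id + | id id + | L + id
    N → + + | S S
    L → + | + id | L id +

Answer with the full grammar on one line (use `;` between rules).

S → + + | id S S | + B | + N; B → id + | id id + | L + id; N → + + | S S; L → + L' | + id L'; L' → id + L' | ε

L is directly left-recursive.
For L: α = {id +}, β = {+, + id}. Rewrite as L → β L' and L' → α L' | ε.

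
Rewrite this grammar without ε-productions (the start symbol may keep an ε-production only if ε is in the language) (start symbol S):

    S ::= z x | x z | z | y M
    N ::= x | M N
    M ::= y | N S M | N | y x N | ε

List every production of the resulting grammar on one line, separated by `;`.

The nullable symbols are {M}.
ε ∉ L(G), so no ε-production is kept.
For each production, add variants omitting each subset of nullable occurrences: S → y M gives y M | y. M → N S M gives N S M | N S.

S ::= z x | x z | z | y M | y; N ::= x | M N; M ::= y | N S M | N S | N | y x N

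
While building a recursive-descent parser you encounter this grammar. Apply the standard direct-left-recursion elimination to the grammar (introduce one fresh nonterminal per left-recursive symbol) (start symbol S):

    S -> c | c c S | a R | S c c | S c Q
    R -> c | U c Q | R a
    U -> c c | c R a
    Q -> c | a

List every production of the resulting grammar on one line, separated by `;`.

Left recursion appears on S, R.
For S: α = {c c, c Q}, β = {c, c c S, a R}. Rewrite as S → β S' and S' → α S' | ε.
For R: α = {a}, β = {c, U c Q}. Rewrite as R → β R' and R' → α R' | ε.

S -> c S' | c c S S' | a R S'; R -> c R' | U c Q R'; U -> c c | c R a; Q -> c | a; S' -> c c S' | c Q S' | ε; R' -> a R' | ε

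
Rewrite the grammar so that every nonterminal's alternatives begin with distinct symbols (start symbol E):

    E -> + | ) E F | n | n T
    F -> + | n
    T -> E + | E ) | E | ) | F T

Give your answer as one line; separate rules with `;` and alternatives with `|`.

E -> + | ) E F | n E'; F -> + | n; T -> ) | F T | E T'; E' -> ε | T; T' -> + | ) | ε

E has alternatives sharing prefix 'n': factor to E → n E' with E' → ε | T.
T has alternatives sharing prefix 'E': factor to T → E T' with T' → + | ) | ε.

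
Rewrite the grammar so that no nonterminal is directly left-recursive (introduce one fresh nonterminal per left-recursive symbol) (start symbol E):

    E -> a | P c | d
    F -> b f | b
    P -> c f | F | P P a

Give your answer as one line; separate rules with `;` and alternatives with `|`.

E -> a | P c | d; F -> b f | b; P -> c f P' | F P'; P' -> P a P' | eps

P is directly left-recursive.
For P: α = {P a}, β = {c f, F}. Rewrite as P → β P' and P' → α P' | ε.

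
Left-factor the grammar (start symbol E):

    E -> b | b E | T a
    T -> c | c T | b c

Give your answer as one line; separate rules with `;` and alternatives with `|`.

E has alternatives sharing prefix 'b': factor to E → b E' with E' → ε | E.
T has alternatives sharing prefix 'c': factor to T → c T' with T' → ε | T.

E -> T a | b E'; T -> b c | c T'; E' -> ε | E; T' -> ε | T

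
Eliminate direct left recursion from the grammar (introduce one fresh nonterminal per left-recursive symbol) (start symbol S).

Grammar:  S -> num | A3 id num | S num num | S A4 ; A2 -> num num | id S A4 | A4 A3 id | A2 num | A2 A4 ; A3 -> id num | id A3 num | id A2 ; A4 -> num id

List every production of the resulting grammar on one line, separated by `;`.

S -> num S' | A3 id num S'; A2 -> num num A2' | id S A4 A2' | A4 A3 id A2'; A3 -> id num | id A3 num | id A2; A4 -> num id; S' -> num num S' | A4 S' | ε; A2' -> num A2' | A4 A2' | ε

Directly left-recursive nonterminals: S, A2.
For S: α = {num num, A4}, β = {num, A3 id num}. Rewrite as S → β S' and S' → α S' | ε.
For A2: α = {num, A4}, β = {num num, id S A4, A4 A3 id}. Rewrite as A2 → β A2' and A2' → α A2' | ε.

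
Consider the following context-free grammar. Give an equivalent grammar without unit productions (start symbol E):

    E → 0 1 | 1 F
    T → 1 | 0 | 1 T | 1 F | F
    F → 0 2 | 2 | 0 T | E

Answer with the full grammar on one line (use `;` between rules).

Unit pairs: F ⇒* {E}; T ⇒* {E, F}.
Replace each nonterminal's rules with the union of the non-unit rules of every nonterminal it unit-derives.

E → 0 1 | 1 F; T → 0 1 | 1 F | 0 2 | 2 | 0 T | 1 | 0 | 1 T; F → 0 1 | 1 F | 0 2 | 2 | 0 T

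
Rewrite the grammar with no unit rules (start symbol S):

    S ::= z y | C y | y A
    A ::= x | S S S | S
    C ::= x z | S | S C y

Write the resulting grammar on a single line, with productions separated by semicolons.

S ::= z y | C y | y A; A ::= z y | C y | y A | x | S S S; C ::= x z | S C y | z y | C y | y A

Unit pairs: A ⇒* {S}; C ⇒* {S}.
Replace each nonterminal's rules with the union of the non-unit rules of every nonterminal it unit-derives.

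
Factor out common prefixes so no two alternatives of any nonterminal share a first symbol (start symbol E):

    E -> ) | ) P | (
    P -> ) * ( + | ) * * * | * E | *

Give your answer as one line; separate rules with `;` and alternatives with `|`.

E -> ( | ) E'; P -> ) * P' | * P''; E' -> ε | P; P' -> ( + | * *; P'' -> E | ε

E has alternatives sharing prefix ')': factor to E → ) E' with E' → ε | P.
P has alternatives sharing prefix ') *': factor to P → ) * P' with P' → ( + | * *.
P has alternatives sharing prefix '*': factor to P → * P'' with P'' → E | ε.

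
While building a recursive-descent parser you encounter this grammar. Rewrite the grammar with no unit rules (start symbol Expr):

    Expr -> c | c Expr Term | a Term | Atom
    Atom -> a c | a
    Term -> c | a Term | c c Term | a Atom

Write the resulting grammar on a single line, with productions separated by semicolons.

Expr -> a c | a | c | c Expr Term | a Term; Atom -> a c | a; Term -> c | a Term | c c Term | a Atom

Unit pairs: Expr ⇒* {Atom}.
For each unit pair (A, B), copy every non-unit production of B to A, then drop all unit productions.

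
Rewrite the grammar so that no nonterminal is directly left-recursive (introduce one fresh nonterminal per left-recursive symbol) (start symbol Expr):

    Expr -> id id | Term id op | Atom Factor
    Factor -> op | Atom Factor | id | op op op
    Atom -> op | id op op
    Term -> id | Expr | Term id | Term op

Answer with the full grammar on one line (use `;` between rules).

Left recursion appears on Term.
For Term: α = {id, op}, β = {id, Expr}. Rewrite as Term → β Term1 and Term1 → α Term1 | ε.

Expr -> id id | Term id op | Atom Factor; Factor -> op | Atom Factor | id | op op op; Atom -> op | id op op; Term -> id Term1 | Expr Term1; Term1 -> id Term1 | op Term1 | ε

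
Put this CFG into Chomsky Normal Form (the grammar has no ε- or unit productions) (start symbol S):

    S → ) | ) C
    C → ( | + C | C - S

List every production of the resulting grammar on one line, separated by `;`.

Introduce a nonterminal for each terminal appearing in a rule of length ≥ 2: X1 → ), X2 → +, X3 → -.
Binarize each right-hand side of length ≥ 3 by chaining fresh nonterminals (Y1, Y2, …): affected rules were C → C X3 S.

S → ) | X1 C; C → ( | X2 C | C Y1; X1 → ); X2 → +; X3 → -; Y1 → X3 S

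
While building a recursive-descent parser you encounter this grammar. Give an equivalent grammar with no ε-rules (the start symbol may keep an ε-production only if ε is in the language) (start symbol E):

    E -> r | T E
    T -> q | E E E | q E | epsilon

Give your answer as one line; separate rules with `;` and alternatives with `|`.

E -> r | T E; T -> q | E E E | q E

Nullable set = {T}.
ε ∉ L(G), so no ε-production is kept.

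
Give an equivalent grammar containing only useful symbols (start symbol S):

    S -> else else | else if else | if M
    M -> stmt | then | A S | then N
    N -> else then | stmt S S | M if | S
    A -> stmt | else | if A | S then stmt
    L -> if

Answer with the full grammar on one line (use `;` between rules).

S -> else else | else if else | if M; M -> stmt | then | A S | then N; N -> else then | stmt S S | M if | S; A -> stmt | else | if A | S then stmt

Generating nonterminals: {A, L, M, N, S}.
Reachable from S after that: {A, M, N, S}.
Removed useless symbols: {L} and every production mentioning them.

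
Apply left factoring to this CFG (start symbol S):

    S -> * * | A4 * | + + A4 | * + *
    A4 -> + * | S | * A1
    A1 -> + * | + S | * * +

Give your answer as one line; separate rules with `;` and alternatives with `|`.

S -> A4 * | + + A4 | * S'; A4 -> + * | S | * A1; A1 -> * * + | + A1'; S' -> * | + *; A1' -> * | S

S has alternatives sharing prefix '*': factor to S → * S' with S' → * | + *.
A1 has alternatives sharing prefix '+': factor to A1 → + A1' with A1' → * | S.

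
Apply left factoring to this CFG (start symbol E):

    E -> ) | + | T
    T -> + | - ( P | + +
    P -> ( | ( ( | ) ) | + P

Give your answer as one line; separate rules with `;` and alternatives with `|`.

T has alternatives sharing prefix '+': factor to T → + T' with T' → ε | +.
P has alternatives sharing prefix '(': factor to P → ( P' with P' → ε | (.

E -> ) | + | T; T -> - ( P | + T'; P -> ) ) | + P | ( P'; T' -> eps | +; P' -> eps | (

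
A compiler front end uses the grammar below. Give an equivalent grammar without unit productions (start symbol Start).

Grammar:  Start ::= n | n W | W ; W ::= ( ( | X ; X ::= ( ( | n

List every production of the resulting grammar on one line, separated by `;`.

Unit pairs: Start ⇒* {W, X}; W ⇒* {X}.
For every A with A ⇒* B via unit rules, add B's non-unit alternatives to A; then delete every rule of the form X → Y.

Start ::= n | n W | ( (; W ::= ( ( | n; X ::= ( ( | n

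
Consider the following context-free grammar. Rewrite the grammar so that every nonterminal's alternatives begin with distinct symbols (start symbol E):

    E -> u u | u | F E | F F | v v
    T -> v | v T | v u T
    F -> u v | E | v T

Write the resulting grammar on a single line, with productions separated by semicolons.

E -> v v | u E' | F E''; T -> v T'; F -> u v | E | v T; E' -> u | epsilon; E'' -> E | F; T' -> epsilon | T | u T

E has alternatives sharing prefix 'u': factor to E → u E' with E' → u | ε.
E has alternatives sharing prefix 'F': factor to E → F E'' with E'' → E | F.
T has alternatives sharing prefix 'v': factor to T → v T' with T' → ε | T | u T.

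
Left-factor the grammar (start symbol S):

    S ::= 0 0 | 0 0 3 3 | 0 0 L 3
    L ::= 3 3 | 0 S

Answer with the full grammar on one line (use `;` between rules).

S has alternatives sharing prefix '0 0': factor to S → 0 0 S' with S' → ε | 3 3 | L 3.

S ::= 0 0 S'; L ::= 3 3 | 0 S; S' ::= ε | 3 3 | L 3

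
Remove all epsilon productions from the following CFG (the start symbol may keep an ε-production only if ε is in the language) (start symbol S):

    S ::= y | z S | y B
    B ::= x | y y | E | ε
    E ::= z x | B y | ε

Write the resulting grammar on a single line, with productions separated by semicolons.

S ::= y | z S | y B; B ::= x | y y | E; E ::= z x | B y | y

Nullable nonterminals: {B, E}.
ε ∉ L(G), so no ε-production is kept.
For each production, add variants omitting each subset of nullable occurrences: E → B y gives B y | y.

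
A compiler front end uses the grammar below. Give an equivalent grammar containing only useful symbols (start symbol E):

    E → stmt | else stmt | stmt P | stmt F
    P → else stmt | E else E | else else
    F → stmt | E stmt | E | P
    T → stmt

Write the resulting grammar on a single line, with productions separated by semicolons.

E → stmt | else stmt | stmt P | stmt F; P → else stmt | E else E | else else; F → stmt | E stmt | E | P

Generating nonterminals: {E, F, P, T}.
Reachable from E after that: {E, F, P}.
Removed useless symbols: {T} and every production mentioning them.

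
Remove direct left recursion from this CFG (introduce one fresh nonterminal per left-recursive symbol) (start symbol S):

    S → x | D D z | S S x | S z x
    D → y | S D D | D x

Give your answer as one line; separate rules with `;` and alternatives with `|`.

Left recursion appears on S, D.
For S: α = {S x, z x}, β = {x, D D z}. Rewrite as S → β S' and S' → α S' | ε.
For D: α = {x}, β = {y, S D D}. Rewrite as D → β D' and D' → α D' | ε.

S → x S' | D D z S'; D → y D' | S D D D'; S' → S x S' | z x S' | epsilon; D' → x D' | epsilon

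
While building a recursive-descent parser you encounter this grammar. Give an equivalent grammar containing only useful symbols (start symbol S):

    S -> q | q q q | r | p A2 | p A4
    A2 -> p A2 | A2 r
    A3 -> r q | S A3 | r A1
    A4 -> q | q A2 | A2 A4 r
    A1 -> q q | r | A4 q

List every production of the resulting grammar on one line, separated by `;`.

Generating nonterminals: {A1, A3, A4, S}.
Reachable from S after that: {A4, S}.
Removed useless symbols: {A1, A2, A3} and every production mentioning them.

S -> q | q q q | r | p A4; A4 -> q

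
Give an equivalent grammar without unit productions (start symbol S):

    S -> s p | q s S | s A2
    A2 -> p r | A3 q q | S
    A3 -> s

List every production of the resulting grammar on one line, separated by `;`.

Unit pairs: A2 ⇒* {S}.
For each unit pair (A, B), copy every non-unit production of B to A, then drop all unit productions.

S -> s p | q s S | s A2; A2 -> p r | A3 q q | s p | q s S | s A2; A3 -> s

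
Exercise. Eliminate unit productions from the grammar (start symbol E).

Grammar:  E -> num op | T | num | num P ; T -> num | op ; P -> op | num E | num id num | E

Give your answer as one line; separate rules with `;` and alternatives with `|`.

E -> num op | num | num P | op; T -> num | op; P -> num op | num | num P | op | num E | num id num

Unit pairs: E ⇒* {T}; P ⇒* {E, T}.
For each unit pair (A, B), copy every non-unit production of B to A, then drop all unit productions.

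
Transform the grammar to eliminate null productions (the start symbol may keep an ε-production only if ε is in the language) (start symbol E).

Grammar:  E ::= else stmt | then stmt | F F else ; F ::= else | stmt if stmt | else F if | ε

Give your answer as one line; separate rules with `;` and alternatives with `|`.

Nullable set = {F}.
ε ∉ L(G), so no ε-production is kept.
Expand every rule over subsets of its nullable positions: E → F F else gives F F else | F else | else. F → else F if gives else F if | else if.

E ::= else stmt | then stmt | F F else | F else | else; F ::= else | stmt if stmt | else F if | else if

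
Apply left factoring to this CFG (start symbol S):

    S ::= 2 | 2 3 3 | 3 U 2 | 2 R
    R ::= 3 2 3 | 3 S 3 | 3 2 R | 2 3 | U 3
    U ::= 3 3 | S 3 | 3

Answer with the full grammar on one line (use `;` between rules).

S has alternatives sharing prefix '2': factor to S → 2 S' with S' → ε | 3 3 | R.
R has alternatives sharing prefix '3': factor to R → 3 R' with R' → 2 3 | S 3 | 2 R.
U has alternatives sharing prefix '3': factor to U → 3 U' with U' → 3 | ε.
R' has alternatives sharing prefix '2': factor to R' → 2 R'' with R'' → 3 | R.

S ::= 3 U 2 | 2 S'; R ::= 2 3 | U 3 | 3 R'; U ::= S 3 | 3 U'; S' ::= ε | 3 3 | R; R' ::= S 3 | 2 R''; U' ::= 3 | ε; R'' ::= 3 | R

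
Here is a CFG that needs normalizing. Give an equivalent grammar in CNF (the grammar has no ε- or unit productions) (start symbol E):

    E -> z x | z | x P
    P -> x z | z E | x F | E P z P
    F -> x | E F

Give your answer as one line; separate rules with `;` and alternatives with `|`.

Introduce a nonterminal for each terminal appearing in a rule of length ≥ 2: X1 → z, X2 → x.
Binarize each right-hand side of length ≥ 3 by chaining fresh nonterminals (Y1, Y2, …): affected rules were P → E P X1 P.

E -> X1 X2 | z | X2 P; P -> X2 X1 | X1 E | X2 F | E Y1; F -> x | E F; X1 -> z; X2 -> x; Y1 -> P Y2; Y2 -> X1 P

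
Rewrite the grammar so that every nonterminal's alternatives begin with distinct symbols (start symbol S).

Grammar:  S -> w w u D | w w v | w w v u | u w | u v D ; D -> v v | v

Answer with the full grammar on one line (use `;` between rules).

S -> w w S' | u S''; D -> v D'; S' -> u D | v S'''; S'' -> w | v D; D' -> v | ε; S''' -> ε | u

S has alternatives sharing prefix 'w w': factor to S → w w S' with S' → u D | v | v u.
S has alternatives sharing prefix 'u': factor to S → u S'' with S'' → w | v D.
D has alternatives sharing prefix 'v': factor to D → v D' with D' → v | ε.
S' has alternatives sharing prefix 'v': factor to S' → v S''' with S''' → ε | u.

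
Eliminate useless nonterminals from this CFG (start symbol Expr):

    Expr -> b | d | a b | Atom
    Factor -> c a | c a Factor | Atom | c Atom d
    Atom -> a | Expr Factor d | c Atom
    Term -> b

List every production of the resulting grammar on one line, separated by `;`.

Generating nonterminals: {Atom, Expr, Factor, Term}.
Reachable from Expr after that: {Atom, Expr, Factor}.
Removed useless symbols: {Term} and every production mentioning them.

Expr -> b | d | a b | Atom; Factor -> c a | c a Factor | Atom | c Atom d; Atom -> a | Expr Factor d | c Atom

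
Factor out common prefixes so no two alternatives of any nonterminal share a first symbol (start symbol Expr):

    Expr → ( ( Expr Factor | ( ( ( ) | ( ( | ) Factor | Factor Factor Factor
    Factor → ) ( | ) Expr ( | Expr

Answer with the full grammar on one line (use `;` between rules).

Expr → ) Factor | Factor Factor Factor | ( ( Expr1; Factor → Expr | ) Factor1; Expr1 → Expr Factor | ( ) | eps; Factor1 → ( | Expr (

Expr has alternatives sharing prefix '( (': factor to Expr → ( ( Expr1 with Expr1 → Expr Factor | ( ) | ε.
Factor has alternatives sharing prefix ')': factor to Factor → ) Factor1 with Factor1 → ( | Expr (.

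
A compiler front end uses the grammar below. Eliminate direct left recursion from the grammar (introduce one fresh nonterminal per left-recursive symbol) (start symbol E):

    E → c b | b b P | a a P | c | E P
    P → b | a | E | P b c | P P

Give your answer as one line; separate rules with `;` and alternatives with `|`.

Left recursion appears on E, P.
For E: α = {P}, β = {c b, b b P, a a P, c}. Rewrite as E → β E' and E' → α E' | ε.
For P: α = {b c, P}, β = {b, a, E}. Rewrite as P → β P' and P' → α P' | ε.

E → c b E' | b b P E' | a a P E' | c E'; P → b P' | a P' | E P'; E' → P E' | eps; P' → b c P' | P P' | eps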